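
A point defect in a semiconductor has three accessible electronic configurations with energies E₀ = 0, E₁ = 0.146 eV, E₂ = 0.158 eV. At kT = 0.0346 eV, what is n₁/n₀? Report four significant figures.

0.01470

n₁/n₀ = exp[−(E₁−E₀)/kT] = exp(−(0.146 eV)/(0.0346 eV)) = exp(-4.21965) = 0.01470.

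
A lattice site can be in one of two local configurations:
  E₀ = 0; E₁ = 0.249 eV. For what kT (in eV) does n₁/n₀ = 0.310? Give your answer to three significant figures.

n₁/n₀ = exp[−(E₁−E₀)/kT] = 0.310.
⇒ (E₁−E₀)/kT = ln(1/0.310) = ln(3.2258) = 1.1712.
kT = 0.249 eV / 1.1712 = 0.213 eV.

0.213 eV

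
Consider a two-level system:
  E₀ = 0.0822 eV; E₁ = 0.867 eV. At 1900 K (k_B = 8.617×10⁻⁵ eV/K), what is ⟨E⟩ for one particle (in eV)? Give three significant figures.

k_BT = 8.617×10⁻⁵ × 1900 K = 0.16372 eV.
Eᵢ/kT = 0.50208, 5.2956.
Z = Σ e^(−Eᵢ/kT) = e^(−0.50208) + e^(−5.2956) = 0.60527 + 0.0050136 = 0.61028.
⟨E⟩ = Σ Eᵢ e^(−Eᵢ/kT) / Z = (0.0822·0.60527 + 0.867·0.0050136) / 0.61028 = 0.0886 eV.

0.0886 eV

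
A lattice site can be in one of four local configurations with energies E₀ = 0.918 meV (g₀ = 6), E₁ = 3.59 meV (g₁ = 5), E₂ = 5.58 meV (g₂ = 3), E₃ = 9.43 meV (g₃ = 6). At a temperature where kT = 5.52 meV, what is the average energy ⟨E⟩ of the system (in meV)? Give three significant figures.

3.08 meV

Eᵢ/kT = 0.16630, 0.65036, 1.0109, 1.7083.
Z = Σ gᵢe^(−Eᵢ/kT) = 6·e^(−0.16630) + 5·e^(−0.65036) + 3·e^(−1.0109) + 6·e^(−1.7083) = 5.0808 + 2.6093 + 1.0917 + 1.0870 = 9.8688.
⟨E⟩ = Σ Eᵢ gᵢe^(−Eᵢ/kT) / Z = (0.918·5.0808 + 3.59·2.6093 + 5.58·1.0917 + 9.43·1.0870) / 9.8688 = 3.08 meV.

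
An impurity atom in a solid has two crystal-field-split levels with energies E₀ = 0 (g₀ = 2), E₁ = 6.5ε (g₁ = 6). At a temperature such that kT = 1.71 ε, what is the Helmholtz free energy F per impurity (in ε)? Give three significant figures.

Eᵢ/kT = 0, 3.8012.
Z = Σ gᵢe^(−Eᵢ/kT) = 2·e^(−0) + 6·e^(−3.8012) = 2.0000 + 0.13406 = 2.1341.
F = −kT ln Z = −1.71 × ln(2.1341) = −1.71 × 0.75805 = -1.30 ε.

-1.30 ε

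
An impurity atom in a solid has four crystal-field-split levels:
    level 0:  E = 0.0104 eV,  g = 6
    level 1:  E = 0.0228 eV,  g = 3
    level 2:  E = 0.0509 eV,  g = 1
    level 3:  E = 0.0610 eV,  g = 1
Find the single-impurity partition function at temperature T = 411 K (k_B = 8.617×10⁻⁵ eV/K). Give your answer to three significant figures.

k_BT = 8.617×10⁻⁵ × 411 K = 0.035416 eV.
Eᵢ/kT = 0.29365, 0.64378, 1.4372, 1.7224.
Z = Σ gᵢe^(−Eᵢ/kT) = 6·e^(−0.29365) + 3·e^(−0.64378) + 1·e^(−1.4372) + 1·e^(−1.7224) = 4.4732 + 1.5759 + 0.23759 + 0.17864 = 6.4653.

Z = 6.47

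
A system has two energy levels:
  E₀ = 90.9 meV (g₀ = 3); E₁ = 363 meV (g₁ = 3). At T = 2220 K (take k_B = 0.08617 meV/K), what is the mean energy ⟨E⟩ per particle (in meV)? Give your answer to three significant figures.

k_BT = 0.08617 × 2220 K = 191.30 meV.
Eᵢ/kT = 0.47517, 1.8975.
Z = Σ gᵢe^(−Eᵢ/kT) = 3·e^(−0.47517) + 3·e^(−1.8975) = 1.8653 + 0.44983 = 2.3151.
⟨E⟩ = Σ Eᵢ gᵢe^(−Eᵢ/kT) / Z = (90.9·1.8653 + 363·0.44983) / 2.3151 = 144 meV.

144 meV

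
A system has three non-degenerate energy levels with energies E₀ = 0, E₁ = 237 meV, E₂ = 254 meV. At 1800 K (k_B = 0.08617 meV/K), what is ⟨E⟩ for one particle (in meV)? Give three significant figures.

71.4 meV

k_BT = 0.08617 × 1800 K = 155.11 meV.
Eᵢ/kT = 0, 1.5279, 1.6375.
Z = Σ e^(−Eᵢ/kT) = e^(−0) + e^(−1.5279) + e^(−1.6375) = 1.0000 + 0.21699 + 0.19447 = 1.4115.
⟨E⟩ = Σ Eᵢ e^(−Eᵢ/kT) / Z = (0·1.0000 + 237·0.21699 + 254·0.19447) / 1.4115 = 71.4 meV.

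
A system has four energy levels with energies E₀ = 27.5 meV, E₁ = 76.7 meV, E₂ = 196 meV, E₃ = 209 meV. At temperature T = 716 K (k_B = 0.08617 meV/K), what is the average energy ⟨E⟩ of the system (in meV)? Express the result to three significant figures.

54.7 meV

k_BT = 0.08617 × 716 K = 61.698 meV.
Eᵢ/kT = 0.44572, 1.2432, 3.1768, 3.3875.
Z = Σ e^(−Eᵢ/kT) = e^(−0.44572) + e^(−1.2432) + e^(−3.1768) + e^(−3.3875) = 0.64036 + 0.28846 + 0.041719 + 0.033793 = 1.0043.
⟨E⟩ = Σ Eᵢ e^(−Eᵢ/kT) / Z = (27.5·0.64036 + 76.7·0.28846 + 196·0.041719 + 209·0.033793) / 1.0043 = 54.7 meV.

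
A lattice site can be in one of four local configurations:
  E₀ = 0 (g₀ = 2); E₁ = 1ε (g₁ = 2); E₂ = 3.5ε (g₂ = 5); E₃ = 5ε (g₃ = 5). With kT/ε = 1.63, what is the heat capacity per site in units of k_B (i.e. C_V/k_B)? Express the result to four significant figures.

0.9009

Eᵢ/kT = 0, 0.613497, 2.14724, 3.06748.
Z = Σ gᵢe^(−Eᵢ/kT) = 2·e^(−0) + 2·e^(−0.613497) + 5·e^(−2.14724) + 5·e^(−3.06748) = 2.00000 + 1.08291 + 0.584030 + 0.232691 = 3.89963.
⟨E⟩ = 1.10022 ε, ⟨E²⟩ = 3.60407 ε².
C_V/k_B = (⟨E²⟩ − ⟨E⟩²)/(kT)² = (3.60407 − 1.21048)/2.65690 = 0.9009.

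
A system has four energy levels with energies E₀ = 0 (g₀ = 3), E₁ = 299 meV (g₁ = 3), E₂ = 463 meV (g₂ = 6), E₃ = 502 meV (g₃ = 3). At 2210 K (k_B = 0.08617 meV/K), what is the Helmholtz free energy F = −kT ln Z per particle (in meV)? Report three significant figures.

k_BT = 0.08617 × 2210 K = 190.44 meV.
Eᵢ/kT = 0, 1.5700, 2.4312, 2.6360.
Z = Σ gᵢe^(−Eᵢ/kT) = 3·e^(−0) + 3·e^(−1.5700) + 6·e^(−2.4312) + 3·e^(−2.6360) = 3.0000 + 0.62414 + 0.52759 + 0.21494 = 4.3667.
F = −kT ln Z = −190.44 × ln(4.3667) = −190.44 × 1.4740 = -281 meV.

-281 meV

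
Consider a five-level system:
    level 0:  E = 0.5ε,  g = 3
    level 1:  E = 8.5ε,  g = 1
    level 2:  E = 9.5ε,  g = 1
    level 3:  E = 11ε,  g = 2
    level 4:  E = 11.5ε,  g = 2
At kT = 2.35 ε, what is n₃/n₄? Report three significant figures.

1.24

n₃/n₄ = (g₃/g₄) exp[−(E₃−E₄)/kT] = (2/2) × exp(−(-0.5ε)/(2.35ε)) = (2/2) × exp(0.21277) = 1.24.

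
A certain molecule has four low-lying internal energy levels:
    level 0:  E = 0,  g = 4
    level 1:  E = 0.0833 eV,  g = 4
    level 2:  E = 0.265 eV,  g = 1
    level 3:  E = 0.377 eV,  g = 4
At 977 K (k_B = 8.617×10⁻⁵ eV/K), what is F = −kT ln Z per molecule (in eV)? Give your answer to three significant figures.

k_BT = 8.617×10⁻⁵ × 977 K = 0.084188 eV.
Eᵢ/kT = 0, 0.98945, 3.1477, 4.4781.
Z = Σ gᵢe^(−Eᵢ/kT) = 4·e^(−0) + 4·e^(−0.98945) + 1·e^(−3.1477) + 4·e^(−4.4781) = 4.0000 + 1.4871 + 0.042951 + 0.045420 = 5.5755.
F = −kT ln Z = −0.084188 × ln(5.5755) = −0.084188 × 1.7184 = -0.145 eV.

-0.145 eV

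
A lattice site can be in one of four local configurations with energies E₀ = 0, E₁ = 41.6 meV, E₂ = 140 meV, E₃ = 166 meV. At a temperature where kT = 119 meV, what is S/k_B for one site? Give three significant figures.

Eᵢ/kT = 0, 0.34958, 1.1765, 1.3950.
Z = Σ e^(−Eᵢ/kT) = e^(−0) + e^(−0.34958) + e^(−1.1765) + e^(−1.3950) = 1.0000 + 0.70498 + 0.30836 + 0.24783 = 2.2612.
⟨E⟩ = Σ EᵢPᵢ = 50.255 meV.
S/k_B = ln Z + ⟨E⟩/kT = ln(2.2612) + 50.255/119 = 0.81590 + 0.42231 = 1.24.

1.24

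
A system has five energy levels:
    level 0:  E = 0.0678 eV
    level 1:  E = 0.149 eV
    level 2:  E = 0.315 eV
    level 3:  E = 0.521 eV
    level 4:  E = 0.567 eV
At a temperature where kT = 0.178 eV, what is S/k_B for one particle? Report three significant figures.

Eᵢ/kT = 0.38090, 0.83708, 1.7697, 2.9270, 3.1854.
Z = Σ e^(−Eᵢ/kT) = e^(−0.38090) + e^(−0.83708) + e^(−1.7697) + e^(−2.9270) + e^(−3.1854) = 0.68325 + 0.43297 + 0.17038 + 0.053557 + 0.041362 = 1.3815.
⟨E⟩ = Σ EᵢPᵢ = 0.15625 eV.
S/k_B = ln Z + ⟨E⟩/kT = ln(1.3815) + 0.15625/0.178 = 0.32317 + 0.87781 = 1.20.

1.20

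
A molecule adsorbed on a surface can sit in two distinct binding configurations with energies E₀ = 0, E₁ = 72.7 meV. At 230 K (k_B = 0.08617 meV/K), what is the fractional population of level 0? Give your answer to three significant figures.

k_BT = 0.08617 × 230 K = 19.819 meV.
Eᵢ/kT = 0, 3.6682.
Z = Σ e^(−Eᵢ/kT) = e^(−0) + e^(−3.6682) = 1.0000 + 0.025522 = 1.0255.
P₀ = e^(−E₀/kT) / Z = 1.0000/1.0255 = 0.975.

0.975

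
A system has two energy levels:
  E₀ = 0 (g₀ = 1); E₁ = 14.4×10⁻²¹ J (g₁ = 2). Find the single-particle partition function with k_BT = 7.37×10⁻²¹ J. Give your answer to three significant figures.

Z = 1.28

Eᵢ/kT = 0, 1.9539.
Z = Σ gᵢe^(−Eᵢ/kT) = 1·e^(−0) + 2·e^(−1.9539) = 1.0000 + 0.28344 = 1.2834.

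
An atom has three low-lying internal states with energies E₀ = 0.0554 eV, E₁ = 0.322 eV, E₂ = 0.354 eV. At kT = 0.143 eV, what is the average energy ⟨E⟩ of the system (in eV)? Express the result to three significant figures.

Eᵢ/kT = 0.38741, 2.2517, 2.4755.
Z = Σ e^(−Eᵢ/kT) = e^(−0.38741) + e^(−2.2517) + e^(−2.4755) = 0.67881 + 0.10522 + 0.084121 = 0.86815.
⟨E⟩ = Σ Eᵢ e^(−Eᵢ/kT) / Z = (0.0554·0.67881 + 0.322·0.10522 + 0.354·0.084121) / 0.86815 = 0.117 eV.

0.117 eV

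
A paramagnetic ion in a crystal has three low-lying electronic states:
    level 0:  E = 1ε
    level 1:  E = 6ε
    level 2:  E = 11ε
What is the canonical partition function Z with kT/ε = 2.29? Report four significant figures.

Eᵢ/kT = 0.436681, 2.62009, 4.80349.
Z = Σ e^(−Eᵢ/kT) = e^(−0.436681) + e^(−2.62009) + e^(−4.80349) = 0.646178 + 0.0727963 + 0.00820108 = 0.727175.

Z = 0.7272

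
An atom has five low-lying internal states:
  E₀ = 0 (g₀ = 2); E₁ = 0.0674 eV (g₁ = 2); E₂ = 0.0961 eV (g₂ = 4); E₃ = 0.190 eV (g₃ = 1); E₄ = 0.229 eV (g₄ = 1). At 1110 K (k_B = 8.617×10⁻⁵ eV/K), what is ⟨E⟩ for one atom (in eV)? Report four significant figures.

k_BT = 8.617×10⁻⁵ × 1110 K = 0.0956487 eV.
Eᵢ/kT = 0, 0.704662, 1.00472, 1.98644, 2.39418.
Z = Σ gᵢe^(−Eᵢ/kT) = 2·e^(−0) + 2·e^(−0.704662) + 4·e^(−1.00472) + 1·e^(−1.98644) + 1·e^(−2.39418) = 2.00000 + 0.988551 + 1.46459 + 0.137183 + 0.0912475 = 4.68157.
⟨E⟩ = Σ Eᵢ gᵢe^(−Eᵢ/kT) / Z = (0·2.00000 + 0.0674·0.988551 + 0.0961·1.46459 + 0.190·0.137183 + 0.229·0.0912475) / 4.68157 = 0.05433 eV.

0.05433 eV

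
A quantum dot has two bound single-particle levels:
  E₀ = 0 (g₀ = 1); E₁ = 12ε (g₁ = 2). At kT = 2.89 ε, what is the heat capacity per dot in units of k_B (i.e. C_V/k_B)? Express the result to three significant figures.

0.510

Eᵢ/kT = 0, 4.1522.
Z = Σ gᵢe^(−Eᵢ/kT) = 1·e^(−0) + 2·e^(−4.1522) = 1.0000 + 0.031460 = 1.0315.
⟨E⟩ = 0.36599 ε, ⟨E²⟩ = 4.3919 ε².
C_V/k_B = (⟨E²⟩ − ⟨E⟩²)/(kT)² = (4.3919 − 0.13395)/8.3521 = 0.510.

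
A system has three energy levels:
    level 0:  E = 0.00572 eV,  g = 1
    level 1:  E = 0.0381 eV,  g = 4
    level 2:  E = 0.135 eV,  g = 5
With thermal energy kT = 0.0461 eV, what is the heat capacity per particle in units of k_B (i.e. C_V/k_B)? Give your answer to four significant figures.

0.5571

Eᵢ/kT = 0.124078, 0.826464, 2.92842.
Z = Σ gᵢe^(−Eᵢ/kT) = 1·e^(−0.124078) + 4·e^(−0.826464) + 5·e^(−2.92842) = 0.883311 + 1.75038 + 0.267407 = 2.90110.
⟨E⟩ = 0.0371728 eV, ⟨E²⟩ = 0.00256567 eV².
C_V/k_B = (⟨E²⟩ − ⟨E⟩²)/(kT)² = (0.00256567 − 0.00138182)/0.00212521 = 0.5571.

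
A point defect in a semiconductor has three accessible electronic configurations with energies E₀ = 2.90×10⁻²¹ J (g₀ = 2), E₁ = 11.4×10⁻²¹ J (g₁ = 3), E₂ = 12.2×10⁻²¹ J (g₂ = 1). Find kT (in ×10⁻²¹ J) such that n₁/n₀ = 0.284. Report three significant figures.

5.11 ×10⁻²¹ J

n₁/n₀ = (g₁/g₀) exp[−(E₁−E₀)/kT] = 0.284.
⇒ (E₁−E₀)/kT = ln((3/2)/0.284) = ln(5.2817) = 1.6642.
kT = 8.50 ×10⁻²¹ J / 1.6642 = 5.11 ×10⁻²¹ J.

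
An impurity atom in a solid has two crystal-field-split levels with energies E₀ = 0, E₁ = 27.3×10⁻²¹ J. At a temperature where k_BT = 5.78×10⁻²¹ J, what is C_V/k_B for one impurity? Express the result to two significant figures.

Eᵢ/kT = 0, 4.723.
Z = Σ e^(−Eᵢ/kT) = e^(−0) + e^(−4.723) = 1.000 + 0.008888 = 1.009.
⟨E⟩ = 0.2405, ⟨E²⟩ = 6.565.
C_V/k_B = (⟨E²⟩ − ⟨E⟩²)/(kT)² = (6.565 − 0.05784)/33.41 = 0.19.

0.19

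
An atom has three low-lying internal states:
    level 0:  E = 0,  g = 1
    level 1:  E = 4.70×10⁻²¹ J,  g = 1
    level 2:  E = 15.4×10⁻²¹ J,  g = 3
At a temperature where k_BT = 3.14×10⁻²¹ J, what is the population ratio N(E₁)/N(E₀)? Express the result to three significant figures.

0.224

n₁/n₀ = (g₁/g₀) exp[−(E₁−E₀)/kT] = (1/1) × exp(−(4.70 ×10⁻²¹ J)/(3.14 ×10⁻²¹ J)) = (1/1) × exp(-1.4968) = 0.224.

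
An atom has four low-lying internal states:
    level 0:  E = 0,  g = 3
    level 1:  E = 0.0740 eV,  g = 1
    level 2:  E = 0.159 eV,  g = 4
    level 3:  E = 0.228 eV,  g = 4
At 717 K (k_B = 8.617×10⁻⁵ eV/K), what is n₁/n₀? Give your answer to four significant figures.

k_BT = 8.617×10⁻⁵ × 717 K = 0.0617839 eV.
n₁/n₀ = (g₁/g₀) exp[−(E₁−E₀)/kT] = (1/3) × exp(−(0.0740 eV)/(0.0617839 eV)) = (1/3) × exp(-1.19772) = 0.1006.

0.1006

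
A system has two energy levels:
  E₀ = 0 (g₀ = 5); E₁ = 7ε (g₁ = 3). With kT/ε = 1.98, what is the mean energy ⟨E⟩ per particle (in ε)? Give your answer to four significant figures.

0.1203 ε

Eᵢ/kT = 0, 3.53535.
Z = Σ gᵢe^(−Eᵢ/kT) = 5·e^(−0) + 3·e^(−3.53535) = 5.00000 + 0.0874457 = 5.08745.
⟨E⟩ = Σ Eᵢ gᵢe^(−Eᵢ/kT) / Z = (0·5.00000 + 7·0.0874457) / 5.08745 = 0.1203 ε.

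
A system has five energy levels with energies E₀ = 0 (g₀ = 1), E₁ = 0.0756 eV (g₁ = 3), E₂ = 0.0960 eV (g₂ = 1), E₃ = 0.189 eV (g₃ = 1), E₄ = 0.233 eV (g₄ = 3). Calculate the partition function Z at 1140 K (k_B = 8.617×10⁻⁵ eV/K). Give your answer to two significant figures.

k_BT = 8.617×10⁻⁵ × 1140 K = 0.09823 eV.
Eᵢ/kT = 0, 0.7696, 0.9773, 1.924, 2.372.
Z = Σ gᵢe^(−Eᵢ/kT) = 1·e^(−0) + 3·e^(−0.7696) + 1·e^(−0.9773) + 1·e^(−1.924) + 3·e^(−2.372) = 1.000 + 1.390 + 0.3763 + 0.1460 + 0.2799 = 3.192.

Z = 3.2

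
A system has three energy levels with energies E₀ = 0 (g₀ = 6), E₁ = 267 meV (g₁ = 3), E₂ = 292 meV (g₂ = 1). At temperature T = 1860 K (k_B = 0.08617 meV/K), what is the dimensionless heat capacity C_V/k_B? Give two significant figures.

0.28

k_BT = 0.08617 × 1860 K = 160.3 meV.
Eᵢ/kT = 0, 1.666, 1.822.
Z = Σ gᵢe^(−Eᵢ/kT) = 6·e^(−0) + 3·e^(−1.666) + 1·e^(−1.822) = 6.000 + 0.5670 + 0.1617 = 6.729.
⟨E⟩ = 29.51 meV, ⟨E²⟩ = 8056 meV².
C_V/k_B = (⟨E²⟩ − ⟨E⟩²)/(kT)² = (8056 − 870.8)/25700 = 0.28.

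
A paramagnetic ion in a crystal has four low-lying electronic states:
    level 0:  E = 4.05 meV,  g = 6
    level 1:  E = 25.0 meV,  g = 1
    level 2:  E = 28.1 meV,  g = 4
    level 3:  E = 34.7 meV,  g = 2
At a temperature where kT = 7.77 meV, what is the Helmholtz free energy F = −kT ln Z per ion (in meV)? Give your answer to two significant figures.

-10 meV

Eᵢ/kT = 0.5212, 3.218, 3.616, 4.466.
Z = Σ gᵢe^(−Eᵢ/kT) = 6·e^(−0.5212) + 1·e^(−3.218) + 4·e^(−3.616) + 2·e^(−4.466) = 3.563 + 0.04004 + 0.1076 + 0.02299 = 3.734.
F = −kT ln Z = −7.77 × ln(3.734) = −7.77 × 1.317 = -10 meV.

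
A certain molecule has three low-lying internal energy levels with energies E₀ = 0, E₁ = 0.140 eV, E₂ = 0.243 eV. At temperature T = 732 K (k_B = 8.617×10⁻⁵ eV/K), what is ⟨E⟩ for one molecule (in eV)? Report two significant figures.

k_BT = 8.617×10⁻⁵ × 732 K = 0.06308 eV.
Eᵢ/kT = 0, 2.219, 3.852.
Z = Σ e^(−Eᵢ/kT) = e^(−0) + e^(−2.219) + e^(−3.852) = 1.000 + 0.1087 + 0.02124 = 1.130.
⟨E⟩ = Σ Eᵢ e^(−Eᵢ/kT) / Z = (0·1.000 + 0.140·0.1087 + 0.243·0.02124) / 1.130 = 0.018 eV.

0.018 eV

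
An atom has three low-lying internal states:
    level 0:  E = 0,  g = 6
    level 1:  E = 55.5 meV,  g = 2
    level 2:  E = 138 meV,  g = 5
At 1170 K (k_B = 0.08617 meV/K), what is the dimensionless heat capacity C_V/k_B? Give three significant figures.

k_BT = 0.08617 × 1170 K = 100.82 meV.
Eᵢ/kT = 0, 0.55049, 1.3688.
Z = Σ gᵢe^(−Eᵢ/kT) = 6·e^(−0) + 2·e^(−0.55049) + 5·e^(−1.3688) = 6.0000 + 1.1533 + 1.2721 = 8.4254.
⟨E⟩ = 28.433 meV, ⟨E²⟩ = 3297.0 meV².
C_V/k_B = (⟨E²⟩ − ⟨E⟩²)/(kT)² = (3297.0 − 808.44)/10165 = 0.245.

0.245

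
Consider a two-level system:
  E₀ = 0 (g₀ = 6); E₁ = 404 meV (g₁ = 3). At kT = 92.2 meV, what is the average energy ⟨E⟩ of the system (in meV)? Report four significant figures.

Eᵢ/kT = 0, 4.38178.
Z = Σ gᵢe^(−Eᵢ/kT) = 6·e^(−0) + 3·e^(−4.38178) = 6.00000 + 0.0375092 = 6.03751.
⟨E⟩ = Σ Eᵢ gᵢe^(−Eᵢ/kT) / Z = (0·6.00000 + 404·0.0375092) / 6.03751 = 2.510 meV.

2.510 meV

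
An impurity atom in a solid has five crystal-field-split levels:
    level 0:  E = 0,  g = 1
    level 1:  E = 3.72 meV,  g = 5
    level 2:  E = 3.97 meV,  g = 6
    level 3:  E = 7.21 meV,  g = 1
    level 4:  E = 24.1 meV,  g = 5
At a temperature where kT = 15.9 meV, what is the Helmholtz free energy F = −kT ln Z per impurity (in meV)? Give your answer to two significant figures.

Eᵢ/kT = 0, 0.2340, 0.2497, 0.4535, 1.516.
Z = Σ gᵢe^(−Eᵢ/kT) = 1·e^(−0) + 5·e^(−0.2340) + 6·e^(−0.2497) + 1·e^(−0.4535) + 5·e^(−1.516) = 1.000 + 3.957 + 4.674 + 0.6354 + 1.098 = 11.36.
F = −kT ln Z = −15.9 × ln(11.36) = −15.9 × 2.430 = -39 meV.

-39 meV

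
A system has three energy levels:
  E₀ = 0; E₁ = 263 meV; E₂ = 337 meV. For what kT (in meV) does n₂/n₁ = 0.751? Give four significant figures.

258.4 meV

n₂/n₁ = exp[−(E₂−E₁)/kT] = 0.751.
⇒ (E₂−E₁)/kT = ln(1/0.751) = ln(1.33156) = 0.286351.
kT = 74 meV / 0.286351 = 258.4 meV.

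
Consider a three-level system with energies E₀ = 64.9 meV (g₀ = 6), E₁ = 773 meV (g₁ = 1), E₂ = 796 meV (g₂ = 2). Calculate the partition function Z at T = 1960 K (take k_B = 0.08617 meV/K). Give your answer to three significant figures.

Z = 4.11

k_BT = 0.08617 × 1960 K = 168.89 meV.
Eᵢ/kT = 0.38427, 4.5769, 4.7131.
Z = Σ gᵢe^(−Eᵢ/kT) = 6·e^(−0.38427) + 1·e^(−4.5769) + 2·e^(−4.7131) = 4.0857 + 0.010287 + 0.017954 = 4.1139.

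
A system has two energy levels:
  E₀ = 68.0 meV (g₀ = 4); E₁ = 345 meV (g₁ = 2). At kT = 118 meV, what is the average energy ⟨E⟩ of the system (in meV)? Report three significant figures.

Eᵢ/kT = 0.57627, 2.9237.
Z = Σ gᵢe^(−Eᵢ/kT) = 4·e^(−0.57627) + 2·e^(−2.9237) = 2.2480 + 0.10747 = 2.3555.
⟨E⟩ = Σ Eᵢ gᵢe^(−Eᵢ/kT) / Z = (68.0·2.2480 + 345·0.10747) / 2.3555 = 80.6 meV.

80.6 meV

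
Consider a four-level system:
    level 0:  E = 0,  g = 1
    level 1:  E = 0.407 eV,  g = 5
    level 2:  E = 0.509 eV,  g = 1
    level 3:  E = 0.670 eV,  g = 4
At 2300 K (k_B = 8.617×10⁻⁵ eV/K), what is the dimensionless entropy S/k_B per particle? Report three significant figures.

k_BT = 8.617×10⁻⁵ × 2300 K = 0.19819 eV.
Eᵢ/kT = 0, 2.0536, 2.5682, 3.3806.
Z = Σ gᵢe^(−Eᵢ/kT) = 1·e^(−0) + 5·e^(−2.0536) + 1·e^(−2.5682) + 4·e^(−3.3806) = 1.0000 + 0.64136 + 0.076673 + 0.13611 = 1.8541.
⟨E⟩ = Σ EᵢPᵢ = 0.21102 eV.
S/k_B = ln Z + ⟨E⟩/kT = ln(1.8541) + 0.21102/0.19819 = 0.61740 + 1.0647 = 1.68.

1.68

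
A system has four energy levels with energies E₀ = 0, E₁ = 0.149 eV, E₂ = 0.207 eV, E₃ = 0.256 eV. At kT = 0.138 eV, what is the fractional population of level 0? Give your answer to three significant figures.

Eᵢ/kT = 0, 1.0797, 1.5000, 1.8551.
Z = Σ e^(−Eᵢ/kT) = e^(−0) + e^(−1.0797) + e^(−1.5000) + e^(−1.8551) = 1.0000 + 0.33970 + 0.22313 + 0.15644 = 1.7193.
P₀ = e^(−E₀/kT) / Z = 1.0000/1.7193 = 0.582.

0.582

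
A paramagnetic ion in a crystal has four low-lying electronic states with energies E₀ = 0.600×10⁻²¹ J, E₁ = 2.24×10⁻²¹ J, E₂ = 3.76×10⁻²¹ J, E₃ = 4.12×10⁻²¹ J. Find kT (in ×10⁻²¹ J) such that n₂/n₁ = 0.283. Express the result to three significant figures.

1.20 ×10⁻²¹ J

n₂/n₁ = exp[−(E₂−E₁)/kT] = 0.283.
⇒ (E₂−E₁)/kT = ln(1/0.283) = ln(3.5336) = 1.2623.
kT = 1.52 ×10⁻²¹ J / 1.2623 = 1.20 ×10⁻²¹ J.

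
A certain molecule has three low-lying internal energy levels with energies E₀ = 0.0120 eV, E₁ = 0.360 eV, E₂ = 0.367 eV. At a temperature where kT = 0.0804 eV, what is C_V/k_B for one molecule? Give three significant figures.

Eᵢ/kT = 0.14925, 4.4776, 4.5647.
Z = Σ e^(−Eᵢ/kT) = e^(−0.14925) + e^(−4.4776) + e^(−4.5647) = 0.86135 + 0.011361 + 0.010413 = 0.88312.
⟨E⟩ = 0.020663 eV, ⟨E²⟩ = 0.0033958 eV².
C_V/k_B = (⟨E²⟩ − ⟨E⟩²)/(kT)² = (0.0033958 − 0.00042696)/0.0064642 = 0.459.

0.459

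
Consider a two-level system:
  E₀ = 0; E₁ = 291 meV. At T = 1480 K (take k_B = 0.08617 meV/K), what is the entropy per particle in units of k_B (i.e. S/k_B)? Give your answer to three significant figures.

k_BT = 0.08617 × 1480 K = 127.53 meV.
Eᵢ/kT = 0, 2.2818.
Z = Σ e^(−Eᵢ/kT) = e^(−0) + e^(−2.2818) = 1.0000 + 0.10210 = 1.1021.
⟨E⟩ = Σ EᵢPᵢ = 26.959 meV.
S/k_B = ln Z + ⟨E⟩/kT = ln(1.1021) + 26.959/127.53 = 0.097217 + 0.21139 = 0.309.

0.309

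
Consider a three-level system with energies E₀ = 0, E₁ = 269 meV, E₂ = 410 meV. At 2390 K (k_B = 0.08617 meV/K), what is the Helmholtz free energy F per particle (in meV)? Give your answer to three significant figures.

k_BT = 0.08617 × 2390 K = 205.95 meV.
Eᵢ/kT = 0, 1.3061, 1.9908.
Z = Σ e^(−Eᵢ/kT) = e^(−0) + e^(−1.3061) + e^(−1.9908) = 1.0000 + 0.27087 + 0.13659 = 1.4075.
F = −kT ln Z = −205.95 × ln(1.4075) = −205.95 × 0.34182 = -70.4 meV.

-70.4 meV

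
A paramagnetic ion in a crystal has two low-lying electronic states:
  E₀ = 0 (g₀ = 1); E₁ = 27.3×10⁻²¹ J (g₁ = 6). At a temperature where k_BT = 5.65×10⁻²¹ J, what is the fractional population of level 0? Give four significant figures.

Eᵢ/kT = 0, 4.83186.
Z = Σ gᵢe^(−Eᵢ/kT) = 1·e^(−0) + 6·e^(−4.83186) = 1.00000 + 0.0478301 = 1.04783.
P₀ = g₀ e^(−E₀/kT) / Z = 1.00000/1.04783 = 0.9544.

0.9544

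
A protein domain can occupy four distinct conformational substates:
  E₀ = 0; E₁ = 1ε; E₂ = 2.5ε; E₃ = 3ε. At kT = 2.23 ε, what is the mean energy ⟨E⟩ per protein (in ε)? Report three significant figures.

Eᵢ/kT = 0, 0.44843, 1.1211, 1.3453.
Z = Σ e^(−Eᵢ/kT) = e^(−0) + e^(−0.44843) + e^(−1.1211) + e^(−1.3453) = 1.0000 + 0.63863 + 0.32592 + 0.26046 = 2.2250.
⟨E⟩ = Σ Eᵢ e^(−Eᵢ/kT) / Z = (0·1.0000 + 1·0.63863 + 2.5·0.32592 + 3·0.26046) / 2.2250 = 1.00 ε.

1.00 ε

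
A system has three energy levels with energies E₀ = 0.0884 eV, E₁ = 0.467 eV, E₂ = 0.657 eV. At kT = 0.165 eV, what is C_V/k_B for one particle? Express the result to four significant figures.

0.7120

Eᵢ/kT = 0.535758, 2.83030, 3.98182.
Z = Σ e^(−Eᵢ/kT) = e^(−0.535758) + e^(−2.83030) + e^(−3.98182) = 0.585226 + 0.0589952 + 0.0186517 = 0.662873.
⟨E⟩ = 0.138094 eV, ⟨E²⟩ = 0.0384545 eV².
C_V/k_B = (⟨E²⟩ − ⟨E⟩²)/(kT)² = (0.0384545 − 0.0190700)/0.0272250 = 0.7120.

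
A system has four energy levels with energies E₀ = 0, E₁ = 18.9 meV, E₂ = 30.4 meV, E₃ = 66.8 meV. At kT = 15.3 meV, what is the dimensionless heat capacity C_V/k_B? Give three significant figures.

Eᵢ/kT = 0, 1.2353, 1.9869, 4.3660.
Z = Σ e^(−Eᵢ/kT) = e^(−0) + e^(−1.2353) + e^(−1.9869) + e^(−4.3660) = 1.0000 + 0.29075 + 0.13712 + 0.012702 = 1.4406.
⟨E⟩ = 7.2970 meV, ⟨E²⟩ = 199.40 meV².
C_V/k_B = (⟨E²⟩ − ⟨E⟩²)/(kT)² = (199.40 − 53.246)/234.09 = 0.624.

0.624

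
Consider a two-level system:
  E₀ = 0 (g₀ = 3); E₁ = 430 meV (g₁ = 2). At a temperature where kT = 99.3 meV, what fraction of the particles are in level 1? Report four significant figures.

Eᵢ/kT = 0, 4.33031.
Z = Σ gᵢe^(−Eᵢ/kT) = 3·e^(−0) + 2·e^(−4.33031) = 3.00000 + 0.0263269 = 3.02633.
P₁ = g₁ e^(−E₁/kT) / Z = 0.0263269/3.02633 = 0.008699.

0.008699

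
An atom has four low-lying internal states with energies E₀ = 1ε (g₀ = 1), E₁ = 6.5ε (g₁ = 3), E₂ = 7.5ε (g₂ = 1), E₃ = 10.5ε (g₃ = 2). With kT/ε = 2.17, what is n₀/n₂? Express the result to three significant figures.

20.0

n₀/n₂ = (g₀/g₂) exp[−(E₀−E₂)/kT] = (1/1) × exp(−(-6.5ε)/(2.17ε)) = (1/1) × exp(2.9954) = 20.0.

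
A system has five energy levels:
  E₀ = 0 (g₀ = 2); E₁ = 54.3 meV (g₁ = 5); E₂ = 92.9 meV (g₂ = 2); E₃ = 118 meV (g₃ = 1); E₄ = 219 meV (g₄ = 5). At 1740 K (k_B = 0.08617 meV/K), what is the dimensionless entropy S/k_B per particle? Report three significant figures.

2.59

k_BT = 0.08617 × 1740 K = 149.94 meV.
Eᵢ/kT = 0, 0.36214, 0.61958, 0.78698, 1.4606.
Z = Σ gᵢe^(−Eᵢ/kT) = 2·e^(−0) + 5·e^(−0.36214) + 2·e^(−0.61958) + 1·e^(−0.78698) + 5·e^(−1.4606) = 2.0000 + 3.4809 + 1.0763 + 0.45522 + 1.1605 = 8.1729.
⟨E⟩ = Σ EᵢPᵢ = 73.030 meV.
S/k_B = ln Z + ⟨E⟩/kT = ln(8.1729) + 73.030/149.94 = 2.1008 + 0.48706 = 2.59.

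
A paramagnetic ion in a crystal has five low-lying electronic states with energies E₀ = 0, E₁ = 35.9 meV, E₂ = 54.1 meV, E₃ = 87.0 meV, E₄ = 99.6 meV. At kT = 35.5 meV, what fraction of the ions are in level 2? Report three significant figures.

Eᵢ/kT = 0, 1.0113, 1.5239, 2.4507, 2.8056.
Z = Σ e^(−Eᵢ/kT) = e^(−0) + e^(−1.0113) + e^(−1.5239) + e^(−2.4507) + e^(−2.8056) = 1.0000 + 0.36375 + 0.21786 + 0.086233 + 0.060470 = 1.7283.
P₂ = e^(−E₂/kT) / Z = 0.21786/1.7283 = 0.126.

0.126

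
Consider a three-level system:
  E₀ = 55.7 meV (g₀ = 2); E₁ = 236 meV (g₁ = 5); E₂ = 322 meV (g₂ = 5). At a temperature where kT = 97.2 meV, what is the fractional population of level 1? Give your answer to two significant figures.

0.25

Eᵢ/kT = 0.5730, 2.428, 3.313.
Z = Σ gᵢe^(−Eᵢ/kT) = 2·e^(−0.5730) + 5·e^(−2.428) + 5·e^(−3.313) = 1.128 + 0.4411 + 0.1820 = 1.751.
P₁ = g₁ e^(−E₁/kT) / Z = 0.4411/1.751 = 0.25.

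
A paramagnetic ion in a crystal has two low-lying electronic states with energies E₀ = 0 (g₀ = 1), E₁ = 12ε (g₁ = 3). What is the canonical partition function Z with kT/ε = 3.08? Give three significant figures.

Z = 1.06

Eᵢ/kT = 0, 3.8961.
Z = Σ gᵢe^(−Eᵢ/kT) = 1·e^(−0) + 3·e^(−3.8961) = 1.0000 + 0.060963 = 1.0610.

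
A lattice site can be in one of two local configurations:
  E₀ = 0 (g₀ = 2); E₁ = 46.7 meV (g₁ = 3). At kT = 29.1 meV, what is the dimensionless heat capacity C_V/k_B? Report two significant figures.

0.46

Eᵢ/kT = 0, 1.605.
Z = Σ gᵢe^(−Eᵢ/kT) = 2·e^(−0) + 3·e^(−1.605) = 2.000 + 0.6027 = 2.603.
⟨E⟩ = 10.81 meV, ⟨E²⟩ = 505.0 meV².
C_V/k_B = (⟨E²⟩ − ⟨E⟩²)/(kT)² = (505.0 − 116.9)/846.8 = 0.46.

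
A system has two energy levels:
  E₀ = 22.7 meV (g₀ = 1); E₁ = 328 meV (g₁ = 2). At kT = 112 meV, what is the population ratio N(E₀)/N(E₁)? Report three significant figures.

n₀/n₁ = (g₀/g₁) exp[−(E₀−E₁)/kT] = (1/2) × exp(−(-305.3 meV)/(112 meV)) = (1/2) × exp(2.7259) = 7.64.

7.64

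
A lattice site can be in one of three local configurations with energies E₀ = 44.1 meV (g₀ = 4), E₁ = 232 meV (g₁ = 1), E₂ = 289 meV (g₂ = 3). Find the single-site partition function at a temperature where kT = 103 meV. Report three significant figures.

Z = 2.89

Eᵢ/kT = 0.42816, 2.2524, 2.8058.
Z = Σ gᵢe^(−Eᵢ/kT) = 4·e^(−0.42816) + 1·e^(−2.2524) + 3·e^(−2.8058) = 2.6068 + 0.10515 + 0.18138 = 2.8933.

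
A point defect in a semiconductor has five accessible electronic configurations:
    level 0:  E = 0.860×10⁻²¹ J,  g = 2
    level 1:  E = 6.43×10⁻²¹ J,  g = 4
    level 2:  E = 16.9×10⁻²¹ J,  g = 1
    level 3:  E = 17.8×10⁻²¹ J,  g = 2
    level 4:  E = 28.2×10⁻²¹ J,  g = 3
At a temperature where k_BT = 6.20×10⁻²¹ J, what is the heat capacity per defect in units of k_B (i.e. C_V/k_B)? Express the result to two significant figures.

Eᵢ/kT = 0.1387, 1.037, 2.726, 2.871, 4.548.
Z = Σ gᵢe^(−Eᵢ/kT) = 2·e^(−0.1387) + 4·e^(−1.037) + 1·e^(−2.726) + 2·e^(−2.871) + 3·e^(−4.548) = 1.741 + 1.418 + 0.06548 + 0.1133 + 0.03177 = 3.370.
⟨E⟩ = 4.343, ⟨E²⟩ = 41.48.
C_V/k_B = (⟨E²⟩ − ⟨E⟩²)/(kT)² = (41.48 − 18.86)/38.44 = 0.59.

0.59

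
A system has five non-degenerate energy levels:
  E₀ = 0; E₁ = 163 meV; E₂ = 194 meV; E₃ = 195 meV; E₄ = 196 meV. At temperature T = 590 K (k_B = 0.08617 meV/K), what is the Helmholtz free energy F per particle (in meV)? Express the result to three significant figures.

-5.09 meV

k_BT = 0.08617 × 590 K = 50.840 meV.
Eᵢ/kT = 0, 3.2061, 3.8159, 3.8356, 3.8552.
Z = Σ e^(−Eᵢ/kT) = e^(−0) + e^(−3.2061) + e^(−3.8159) + e^(−3.8356) + e^(−3.8552) = 1.0000 + 0.040514 + 0.022018 + 0.021588 + 0.021169 = 1.1053.
F = −kT ln Z = −50.840 × ln(1.1053) = −50.840 × 0.10012 = -5.09 meV.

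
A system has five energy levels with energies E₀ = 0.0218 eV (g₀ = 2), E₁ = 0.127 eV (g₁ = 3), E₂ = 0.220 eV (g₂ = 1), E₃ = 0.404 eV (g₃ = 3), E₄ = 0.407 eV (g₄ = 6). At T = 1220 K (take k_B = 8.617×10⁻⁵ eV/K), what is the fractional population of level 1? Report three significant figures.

k_BT = 8.617×10⁻⁵ × 1220 K = 0.10513 eV.
Eᵢ/kT = 0.20736, 1.2080, 2.0926, 3.8429, 3.8714.
Z = Σ gᵢe^(−Eᵢ/kT) = 2·e^(−0.20736) + 3·e^(−1.2080) + 1·e^(−2.0926) + 3·e^(−3.8429) + 6·e^(−3.8714) = 1.6255 + 0.89638 + 0.12337 + 0.064294 + 0.12498 = 2.8345.
P₁ = g₁ e^(−E₁/kT) / Z = 0.89638/2.8345 = 0.316.

0.316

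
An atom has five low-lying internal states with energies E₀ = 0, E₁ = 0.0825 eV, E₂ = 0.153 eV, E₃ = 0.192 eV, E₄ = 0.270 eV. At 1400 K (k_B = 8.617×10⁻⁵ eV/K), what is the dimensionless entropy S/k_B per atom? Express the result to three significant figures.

1.34

k_BT = 8.617×10⁻⁵ × 1400 K = 0.12064 eV.
Eᵢ/kT = 0, 0.68385, 1.2682, 1.5915, 2.2381.
Z = Σ e^(−Eᵢ/kT) = e^(−0) + e^(−0.68385) + e^(−1.2682) + e^(−1.5915) + e^(−2.2381) = 1.0000 + 0.50467 + 0.28134 + 0.20362 + 0.10666 = 2.0963.
⟨E⟩ = Σ EᵢPᵢ = 0.072782 eV.
S/k_B = ln Z + ⟨E⟩/kT = ln(2.0963) + 0.072782/0.12064 = 0.74017 + 0.60330 = 1.34.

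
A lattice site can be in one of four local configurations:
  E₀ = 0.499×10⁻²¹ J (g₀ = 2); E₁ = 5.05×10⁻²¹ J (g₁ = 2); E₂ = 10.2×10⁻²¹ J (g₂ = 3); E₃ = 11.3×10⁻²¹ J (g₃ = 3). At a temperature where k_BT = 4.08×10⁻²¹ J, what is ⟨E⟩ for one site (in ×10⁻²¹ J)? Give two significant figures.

3.0 ×10⁻²¹ J

Eᵢ/kT = 0.1223, 1.238, 2.500, 2.770.
Z = Σ gᵢe^(−Eᵢ/kT) = 2·e^(−0.1223) + 2·e^(−1.238) + 3·e^(−2.500) + 3·e^(−2.770) = 1.770 + 0.5799 + 0.2463 + 0.1880 = 2.784.
⟨E⟩ = Σ Eᵢ gᵢe^(−Eᵢ/kT) / Z = (0.499·1.770 + 5.05·0.5799 + 10.2·0.2463 + 11.3·0.1880) / 2.784 = 3.0 ×10⁻²¹ J.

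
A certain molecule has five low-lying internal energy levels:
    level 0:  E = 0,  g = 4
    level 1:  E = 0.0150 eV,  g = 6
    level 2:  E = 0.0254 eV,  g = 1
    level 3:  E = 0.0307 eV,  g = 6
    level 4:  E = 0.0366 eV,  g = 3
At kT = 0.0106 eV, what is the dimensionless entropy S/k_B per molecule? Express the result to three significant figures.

Eᵢ/kT = 0, 1.4151, 2.3962, 2.8962, 3.4528.
Z = Σ gᵢe^(−Eᵢ/kT) = 4·e^(−0) + 6·e^(−1.4151) + 1·e^(−2.3962) + 6·e^(−2.8962) + 3·e^(−3.4528) = 4.0000 + 1.4574 + 0.091063 + 0.33140 + 0.094971 = 5.9748.
⟨E⟩ = Σ EᵢPᵢ = 0.0063306 eV.
S/k_B = ln Z + ⟨E⟩/kT = ln(5.9748) + 0.0063306/0.0106 = 1.7876 + 0.59723 = 2.38.

2.38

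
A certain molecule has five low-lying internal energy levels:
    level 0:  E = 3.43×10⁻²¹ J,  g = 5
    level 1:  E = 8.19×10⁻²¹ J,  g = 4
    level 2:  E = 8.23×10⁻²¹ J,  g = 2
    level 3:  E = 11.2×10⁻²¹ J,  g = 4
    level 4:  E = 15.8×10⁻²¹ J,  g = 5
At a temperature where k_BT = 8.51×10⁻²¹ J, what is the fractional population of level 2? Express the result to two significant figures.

Eᵢ/kT = 0.4031, 0.9624, 0.9671, 1.316, 1.857.
Z = Σ gᵢe^(−Eᵢ/kT) = 5·e^(−0.4031) + 4·e^(−0.9624) + 2·e^(−0.9671) + 4·e^(−1.316) + 5·e^(−1.857) = 3.341 + 1.528 + 0.7604 + 1.073 + 0.7807 = 7.483.
P₂ = g₂ e^(−E₂/kT) / Z = 0.7604/7.483 = 0.10.

0.10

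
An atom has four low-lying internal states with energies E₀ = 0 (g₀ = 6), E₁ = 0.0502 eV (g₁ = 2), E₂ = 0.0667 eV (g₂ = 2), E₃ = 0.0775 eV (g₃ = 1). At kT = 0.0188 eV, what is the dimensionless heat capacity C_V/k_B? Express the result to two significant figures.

Eᵢ/kT = 0, 2.670, 3.548, 4.122.
Z = Σ gᵢe^(−Eᵢ/kT) = 6·e^(−0) + 2·e^(−2.670) + 2·e^(−3.548) + 1·e^(−4.122) = 6.000 + 0.1385 + 0.05756 + 0.01621 = 6.212.
⟨E⟩ = 0.001940 eV, ⟨E²⟩ = 0.0001131 eV².
C_V/k_B = (⟨E²⟩ − ⟨E⟩²)/(kT)² = (0.0001131 − 0.000003764)/0.0003534 = 0.31.

0.31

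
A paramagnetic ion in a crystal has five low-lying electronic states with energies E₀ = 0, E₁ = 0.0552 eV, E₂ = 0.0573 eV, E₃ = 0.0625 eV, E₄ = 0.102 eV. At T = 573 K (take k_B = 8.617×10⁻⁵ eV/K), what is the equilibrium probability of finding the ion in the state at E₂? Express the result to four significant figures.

0.1529

k_BT = 8.617×10⁻⁵ × 573 K = 0.0493754 eV.
Eᵢ/kT = 0, 1.11797, 1.16050, 1.26581, 2.06581.
Z = Σ e^(−Eᵢ/kT) = e^(−0) + e^(−1.11797) + e^(−1.16050) + e^(−1.26581) + e^(−2.06581) = 1.00000 + 0.326943 + 0.313329 + 0.282011 + 0.126716 = 2.04900.
P₂ = e^(−E₂/kT) / Z = 0.313329/2.04900 = 0.1529.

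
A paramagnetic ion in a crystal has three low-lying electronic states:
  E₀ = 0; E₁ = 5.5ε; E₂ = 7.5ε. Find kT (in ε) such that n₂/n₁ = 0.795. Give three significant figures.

8.72 ε

n₂/n₁ = exp[−(E₂−E₁)/kT] = 0.795.
⇒ (E₂−E₁)/kT = ln(1/0.795) = ln(1.2579) = 0.22944.
kT = 2.0ε / 0.22944 = 8.72 ε.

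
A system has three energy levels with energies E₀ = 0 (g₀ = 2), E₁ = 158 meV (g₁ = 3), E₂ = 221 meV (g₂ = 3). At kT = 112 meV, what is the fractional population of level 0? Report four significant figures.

Eᵢ/kT = 0, 1.41071, 1.97321.
Z = Σ gᵢe^(−Eᵢ/kT) = 2·e^(−0) + 3·e^(−1.41071) + 3·e^(−1.97321) = 2.00000 + 0.731910 + 0.417030 = 3.14894.
P₀ = g₀ e^(−E₀/kT) / Z = 2.00000/3.14894 = 0.6351.

0.6351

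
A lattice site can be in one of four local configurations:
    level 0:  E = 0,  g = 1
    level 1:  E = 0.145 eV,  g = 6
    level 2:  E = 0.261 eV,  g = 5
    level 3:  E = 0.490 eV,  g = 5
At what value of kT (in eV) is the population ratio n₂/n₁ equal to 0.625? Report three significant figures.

n₂/n₁ = (g₂/g₁) exp[−(E₂−E₁)/kT] = 0.625.
⇒ (E₂−E₁)/kT = ln((5/6)/0.625) = ln(1.3333) = 0.28766.
kT = 0.116 eV / 0.28766 = 0.403 eV.

0.403 eV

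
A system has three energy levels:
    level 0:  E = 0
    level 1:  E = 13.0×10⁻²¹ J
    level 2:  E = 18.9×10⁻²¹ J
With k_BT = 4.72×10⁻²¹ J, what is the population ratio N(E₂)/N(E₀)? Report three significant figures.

0.0182

n₂/n₀ = exp[−(E₂−E₀)/kT] = exp(−(18.9 ×10⁻²¹ J)/(4.72 ×10⁻²¹ J)) = exp(-4.0042) = 0.0182.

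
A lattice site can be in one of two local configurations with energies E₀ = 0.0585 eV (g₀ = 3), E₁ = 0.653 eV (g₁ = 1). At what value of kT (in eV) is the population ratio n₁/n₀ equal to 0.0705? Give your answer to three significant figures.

0.383 eV

n₁/n₀ = (g₁/g₀) exp[−(E₁−E₀)/kT] = 0.0705.
⇒ (E₁−E₀)/kT = ln((1/3)/0.0705) = ln(4.7281) = 1.5535.
kT = 0.5945 eV / 1.5535 = 0.383 eV.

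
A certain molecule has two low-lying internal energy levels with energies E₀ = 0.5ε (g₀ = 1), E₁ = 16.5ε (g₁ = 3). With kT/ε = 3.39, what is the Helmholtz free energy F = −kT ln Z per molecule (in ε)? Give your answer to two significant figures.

Eᵢ/kT = 0.1475, 4.867.
Z = Σ gᵢe^(−Eᵢ/kT) = 1·e^(−0.1475) + 3·e^(−4.867) = 0.8629 + 0.02309 = 0.8860.
F = −kT ln Z = −3.39 × ln(0.8860) = −3.39 × -0.1210 = 0.41 ε.

0.41 ε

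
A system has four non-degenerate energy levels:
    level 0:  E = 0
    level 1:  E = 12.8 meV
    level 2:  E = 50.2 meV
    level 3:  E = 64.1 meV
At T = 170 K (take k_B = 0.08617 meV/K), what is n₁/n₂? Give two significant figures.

k_BT = 0.08617 × 170 K = 14.65 meV.
n₁/n₂ = exp[−(E₁−E₂)/kT] = exp(−(-37.4 meV)/(14.65 meV)) = exp(2.553) = 13.

13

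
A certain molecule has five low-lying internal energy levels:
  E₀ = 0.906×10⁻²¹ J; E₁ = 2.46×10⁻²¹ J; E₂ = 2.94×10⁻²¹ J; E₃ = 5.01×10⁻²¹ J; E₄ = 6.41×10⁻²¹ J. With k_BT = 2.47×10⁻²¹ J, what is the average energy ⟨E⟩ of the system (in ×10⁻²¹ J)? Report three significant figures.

2.27 ×10⁻²¹ J

Eᵢ/kT = 0.36680, 0.99595, 1.1903, 2.0283, 2.5951.
Z = Σ e^(−Eᵢ/kT) = e^(−0.36680) + e^(−0.99595) + e^(−1.1903) + e^(−2.0283) + e^(−2.5951) = 0.69295 + 0.36937 + 0.30413 + 0.13156 + 0.074638 = 1.5726.
⟨E⟩ = Σ Eᵢ e^(−Eᵢ/kT) / Z = (0.906·0.69295 + 2.46·0.36937 + 2.94·0.30413 + 5.01·0.13156 + 6.41·0.074638) / 1.5726 = 2.27 ×10⁻²¹ J.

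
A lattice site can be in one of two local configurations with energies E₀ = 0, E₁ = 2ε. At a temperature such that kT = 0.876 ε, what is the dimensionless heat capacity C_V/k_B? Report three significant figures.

0.438

Eᵢ/kT = 0, 2.2831.
Z = Σ e^(−Eᵢ/kT) = e^(−0) + e^(−2.2831) = 1.0000 + 0.10197 = 1.1020.
⟨E⟩ = 0.18506 ε, ⟨E²⟩ = 0.37013 ε².
C_V/k_B = (⟨E²⟩ − ⟨E⟩²)/(kT)² = (0.37013 − 0.034247)/0.76738 = 0.438.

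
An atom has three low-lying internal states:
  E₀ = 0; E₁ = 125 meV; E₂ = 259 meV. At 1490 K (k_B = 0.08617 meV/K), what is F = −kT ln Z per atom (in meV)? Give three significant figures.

k_BT = 0.08617 × 1490 K = 128.39 meV.
Eᵢ/kT = 0, 0.97360, 2.0173.
Z = Σ e^(−Eᵢ/kT) = e^(−0) + e^(−0.97360) + e^(−2.0173) = 1.0000 + 0.37772 + 0.13301 = 1.5107.
F = −kT ln Z = −128.39 × ln(1.5107) = −128.39 × 0.41257 = -53.0 meV.

-53.0 meV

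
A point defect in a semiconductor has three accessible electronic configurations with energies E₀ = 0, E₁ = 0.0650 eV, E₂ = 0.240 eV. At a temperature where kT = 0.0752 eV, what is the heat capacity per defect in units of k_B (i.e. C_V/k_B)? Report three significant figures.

Eᵢ/kT = 0, 0.86436, 3.1915.
Z = Σ e^(−Eᵢ/kT) = e^(−0) + e^(−0.86436) + e^(−3.1915) = 1.0000 + 0.42132 + 0.041110 = 1.4624.
⟨E⟩ = 0.025473 eV, ⟨E²⟩ = 0.0028364 eV².
C_V/k_B = (⟨E²⟩ − ⟨E⟩²)/(kT)² = (0.0028364 − 0.00064887)/0.0056550 = 0.387.

0.387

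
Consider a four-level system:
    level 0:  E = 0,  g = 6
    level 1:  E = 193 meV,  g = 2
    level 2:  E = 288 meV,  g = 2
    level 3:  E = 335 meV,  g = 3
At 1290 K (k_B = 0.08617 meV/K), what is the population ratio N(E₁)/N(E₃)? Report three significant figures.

2.39

k_BT = 0.08617 × 1290 K = 111.16 meV.
n₁/n₃ = (g₁/g₃) exp[−(E₁−E₃)/kT] = (2/3) × exp(−(-142 meV)/(111.16 meV)) = (2/3) × exp(1.2774) = 2.39.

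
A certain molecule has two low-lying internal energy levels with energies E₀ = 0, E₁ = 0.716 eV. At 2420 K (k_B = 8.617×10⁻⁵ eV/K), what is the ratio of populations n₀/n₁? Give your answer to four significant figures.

k_BT = 8.617×10⁻⁵ × 2420 K = 0.208531 eV.
n₀/n₁ = exp[−(E₀−E₁)/kT] = exp(−(-0.716 eV)/(0.208531 eV)) = exp(3.43354) = 30.99.

30.99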